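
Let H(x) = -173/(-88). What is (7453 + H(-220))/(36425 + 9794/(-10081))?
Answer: 734834333/3590308392 ≈ 0.20467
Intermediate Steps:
H(x) = 173/88 (H(x) = -173*(-1/88) = 173/88)
(7453 + H(-220))/(36425 + 9794/(-10081)) = (7453 + 173/88)/(36425 + 9794/(-10081)) = 656037/(88*(36425 + 9794*(-1/10081))) = 656037/(88*(36425 - 9794/10081)) = 656037/(88*(367190631/10081)) = (656037/88)*(10081/367190631) = 734834333/3590308392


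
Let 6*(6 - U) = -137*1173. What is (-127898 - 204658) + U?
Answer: -611533/2 ≈ -3.0577e+5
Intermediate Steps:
U = 53579/2 (U = 6 - (-137)*1173/6 = 6 - ⅙*(-160701) = 6 + 53567/2 = 53579/2 ≈ 26790.)
(-127898 - 204658) + U = (-127898 - 204658) + 53579/2 = -332556 + 53579/2 = -611533/2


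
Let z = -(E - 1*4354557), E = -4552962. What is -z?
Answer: -8907519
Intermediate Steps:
z = 8907519 (z = -(-4552962 - 1*4354557) = -(-4552962 - 4354557) = -1*(-8907519) = 8907519)
-z = -1*8907519 = -8907519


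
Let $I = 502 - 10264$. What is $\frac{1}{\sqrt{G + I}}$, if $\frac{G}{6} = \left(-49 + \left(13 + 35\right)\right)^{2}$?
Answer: $- \frac{i \sqrt{271}}{1626} \approx - 0.010124 i$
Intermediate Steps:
$G = 6$ ($G = 6 \left(-49 + \left(13 + 35\right)\right)^{2} = 6 \left(-49 + 48\right)^{2} = 6 \left(-1\right)^{2} = 6 \cdot 1 = 6$)
$I = -9762$
$\frac{1}{\sqrt{G + I}} = \frac{1}{\sqrt{6 - 9762}} = \frac{1}{\sqrt{-9756}} = \frac{1}{6 i \sqrt{271}} = - \frac{i \sqrt{271}}{1626}$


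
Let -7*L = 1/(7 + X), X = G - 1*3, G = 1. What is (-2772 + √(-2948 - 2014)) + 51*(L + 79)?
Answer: 43944/35 + I*√4962 ≈ 1255.5 + 70.441*I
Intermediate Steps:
X = -2 (X = 1 - 1*3 = 1 - 3 = -2)
L = -1/35 (L = -1/(7*(7 - 2)) = -⅐/5 = -⅐*⅕ = -1/35 ≈ -0.028571)
(-2772 + √(-2948 - 2014)) + 51*(L + 79) = (-2772 + √(-2948 - 2014)) + 51*(-1/35 + 79) = (-2772 + √(-4962)) + 51*(2764/35) = (-2772 + I*√4962) + 140964/35 = 43944/35 + I*√4962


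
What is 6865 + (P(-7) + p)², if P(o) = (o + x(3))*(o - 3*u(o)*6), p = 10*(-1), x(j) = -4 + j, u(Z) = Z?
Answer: 932309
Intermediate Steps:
p = -10
P(o) = -17*o*(-1 + o) (P(o) = (o + (-4 + 3))*(o - 3*o*6) = (o - 1)*(o - 18*o) = (-1 + o)*(-17*o) = -17*o*(-1 + o))
6865 + (P(-7) + p)² = 6865 + (17*(-7)*(1 - 1*(-7)) - 10)² = 6865 + (17*(-7)*(1 + 7) - 10)² = 6865 + (17*(-7)*8 - 10)² = 6865 + (-952 - 10)² = 6865 + (-962)² = 6865 + 925444 = 932309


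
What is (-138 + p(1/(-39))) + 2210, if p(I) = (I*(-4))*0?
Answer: 2072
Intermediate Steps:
p(I) = 0 (p(I) = -4*I*0 = 0)
(-138 + p(1/(-39))) + 2210 = (-138 + 0) + 2210 = -138 + 2210 = 2072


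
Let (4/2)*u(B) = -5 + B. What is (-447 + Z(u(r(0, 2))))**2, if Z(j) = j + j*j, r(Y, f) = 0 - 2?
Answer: 3073009/16 ≈ 1.9206e+5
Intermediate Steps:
r(Y, f) = -2
u(B) = -5/2 + B/2 (u(B) = (-5 + B)/2 = -5/2 + B/2)
Z(j) = j + j**2
(-447 + Z(u(r(0, 2))))**2 = (-447 + (-5/2 + (1/2)*(-2))*(1 + (-5/2 + (1/2)*(-2))))**2 = (-447 + (-5/2 - 1)*(1 + (-5/2 - 1)))**2 = (-447 - 7*(1 - 7/2)/2)**2 = (-447 - 7/2*(-5/2))**2 = (-447 + 35/4)**2 = (-1753/4)**2 = 3073009/16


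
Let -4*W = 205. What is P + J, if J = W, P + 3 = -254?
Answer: -1233/4 ≈ -308.25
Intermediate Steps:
P = -257 (P = -3 - 254 = -257)
W = -205/4 (W = -¼*205 = -205/4 ≈ -51.250)
J = -205/4 ≈ -51.250
P + J = -257 - 205/4 = -1233/4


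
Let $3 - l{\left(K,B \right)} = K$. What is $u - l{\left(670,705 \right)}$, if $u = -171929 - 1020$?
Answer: $-172282$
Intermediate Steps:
$l{\left(K,B \right)} = 3 - K$
$u = -172949$
$u - l{\left(670,705 \right)} = -172949 - \left(3 - 670\right) = -172949 - -667 = -172949 + 667 = -172282$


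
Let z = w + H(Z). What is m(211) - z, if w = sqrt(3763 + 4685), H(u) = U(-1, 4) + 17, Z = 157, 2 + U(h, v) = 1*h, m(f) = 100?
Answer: 86 - 16*sqrt(33) ≈ -5.9130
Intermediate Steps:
U(h, v) = -2 + h (U(h, v) = -2 + 1*h = -2 + h)
H(u) = 14 (H(u) = (-2 - 1) + 17 = -3 + 17 = 14)
w = 16*sqrt(33) (w = sqrt(8448) = 16*sqrt(33) ≈ 91.913)
z = 14 + 16*sqrt(33) (z = 16*sqrt(33) + 14 = 14 + 16*sqrt(33) ≈ 105.91)
m(211) - z = 100 - (14 + 16*sqrt(33)) = 100 + (-14 - 16*sqrt(33)) = 86 - 16*sqrt(33)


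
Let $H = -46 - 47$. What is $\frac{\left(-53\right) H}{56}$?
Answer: $\frac{4929}{56} \approx 88.018$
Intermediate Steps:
$H = -93$ ($H = -46 - 47 = -93$)
$\frac{\left(-53\right) H}{56} = \frac{\left(-53\right) \left(-93\right)}{56} = 4929 \cdot \frac{1}{56} = \frac{4929}{56}$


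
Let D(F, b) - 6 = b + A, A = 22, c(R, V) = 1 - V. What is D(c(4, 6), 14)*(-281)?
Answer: -11802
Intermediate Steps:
D(F, b) = 28 + b (D(F, b) = 6 + (b + 22) = 6 + (22 + b) = 28 + b)
D(c(4, 6), 14)*(-281) = (28 + 14)*(-281) = 42*(-281) = -11802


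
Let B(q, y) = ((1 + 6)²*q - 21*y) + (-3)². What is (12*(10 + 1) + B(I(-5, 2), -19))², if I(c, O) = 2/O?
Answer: 346921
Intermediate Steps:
B(q, y) = 9 - 21*y + 49*q (B(q, y) = (7²*q - 21*y) + 9 = (49*q - 21*y) + 9 = (-21*y + 49*q) + 9 = 9 - 21*y + 49*q)
(12*(10 + 1) + B(I(-5, 2), -19))² = (12*(10 + 1) + (9 - 21*(-19) + 49*(2/2)))² = (12*11 + (9 + 399 + 49*(2*(½))))² = (132 + (9 + 399 + 49*1))² = (132 + (9 + 399 + 49))² = (132 + 457)² = 589² = 346921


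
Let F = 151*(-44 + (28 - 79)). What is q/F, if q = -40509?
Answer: 40509/14345 ≈ 2.8239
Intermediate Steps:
F = -14345 (F = 151*(-44 - 51) = 151*(-95) = -14345)
q/F = -40509/(-14345) = -40509*(-1/14345) = 40509/14345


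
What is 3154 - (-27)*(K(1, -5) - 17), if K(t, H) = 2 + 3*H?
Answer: 2344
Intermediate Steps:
3154 - (-27)*(K(1, -5) - 17) = 3154 - (-27)*((2 + 3*(-5)) - 17) = 3154 - (-27)*((2 - 15) - 17) = 3154 - (-27)*(-13 - 17) = 3154 - (-27)*(-30) = 3154 - 1*810 = 3154 - 810 = 2344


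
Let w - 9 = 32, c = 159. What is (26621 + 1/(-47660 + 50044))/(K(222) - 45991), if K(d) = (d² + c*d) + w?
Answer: 63464465/92098688 ≈ 0.68909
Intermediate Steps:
w = 41 (w = 9 + 32 = 41)
K(d) = 41 + d² + 159*d (K(d) = (d² + 159*d) + 41 = 41 + d² + 159*d)
(26621 + 1/(-47660 + 50044))/(K(222) - 45991) = (26621 + 1/(-47660 + 50044))/((41 + 222² + 159*222) - 45991) = (26621 + 1/2384)/((41 + 49284 + 35298) - 45991) = (26621 + 1/2384)/(84623 - 45991) = (63464465/2384)/38632 = (63464465/2384)*(1/38632) = 63464465/92098688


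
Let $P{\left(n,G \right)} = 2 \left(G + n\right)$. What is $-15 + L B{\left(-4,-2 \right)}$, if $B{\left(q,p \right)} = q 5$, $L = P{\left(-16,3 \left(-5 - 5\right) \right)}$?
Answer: $1825$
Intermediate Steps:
$P{\left(n,G \right)} = 2 G + 2 n$
$L = -92$ ($L = 2 \cdot 3 \left(-5 - 5\right) + 2 \left(-16\right) = 2 \cdot 3 \left(-10\right) - 32 = 2 \left(-30\right) - 32 = -60 - 32 = -92$)
$B{\left(q,p \right)} = 5 q$
$-15 + L B{\left(-4,-2 \right)} = -15 - 92 \cdot 5 \left(-4\right) = -15 - -1840 = -15 + 1840 = 1825$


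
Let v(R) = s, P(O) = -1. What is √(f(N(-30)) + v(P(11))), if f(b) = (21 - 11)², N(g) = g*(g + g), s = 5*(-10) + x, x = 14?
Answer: 8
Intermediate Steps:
s = -36 (s = 5*(-10) + 14 = -50 + 14 = -36)
v(R) = -36
N(g) = 2*g² (N(g) = g*(2*g) = 2*g²)
f(b) = 100 (f(b) = 10² = 100)
√(f(N(-30)) + v(P(11))) = √(100 - 36) = √64 = 8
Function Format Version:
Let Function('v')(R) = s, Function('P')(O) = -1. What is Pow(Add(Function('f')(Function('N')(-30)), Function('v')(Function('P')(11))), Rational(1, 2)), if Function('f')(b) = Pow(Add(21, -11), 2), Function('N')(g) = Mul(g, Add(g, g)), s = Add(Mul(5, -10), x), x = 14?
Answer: 8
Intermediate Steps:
s = -36 (s = Add(Mul(5, -10), 14) = Add(-50, 14) = -36)
Function('v')(R) = -36
Function('N')(g) = Mul(2, Pow(g, 2)) (Function('N')(g) = Mul(g, Mul(2, g)) = Mul(2, Pow(g, 2)))
Function('f')(b) = 100 (Function('f')(b) = Pow(10, 2) = 100)
Pow(Add(Function('f')(Function('N')(-30)), Function('v')(Function('P')(11))), Rational(1, 2)) = Pow(Add(100, -36), Rational(1, 2)) = Pow(64, Rational(1, 2)) = 8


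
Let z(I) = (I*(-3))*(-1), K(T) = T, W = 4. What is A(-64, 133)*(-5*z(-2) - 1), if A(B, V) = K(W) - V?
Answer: -3741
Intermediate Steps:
z(I) = 3*I (z(I) = -3*I*(-1) = 3*I)
A(B, V) = 4 - V
A(-64, 133)*(-5*z(-2) - 1) = (4 - 1*133)*(-15*(-2) - 1) = (4 - 133)*(-5*(-6) - 1) = -129*(30 - 1) = -129*29 = -3741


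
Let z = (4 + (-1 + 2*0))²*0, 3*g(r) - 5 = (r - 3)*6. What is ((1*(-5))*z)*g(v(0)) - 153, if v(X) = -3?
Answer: -153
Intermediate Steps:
g(r) = -13/3 + 2*r (g(r) = 5/3 + ((r - 3)*6)/3 = 5/3 + ((-3 + r)*6)/3 = 5/3 + (-18 + 6*r)/3 = 5/3 + (-6 + 2*r) = -13/3 + 2*r)
z = 0 (z = (4 + (-1 + 0))²*0 = (4 - 1)²*0 = 3²*0 = 9*0 = 0)
((1*(-5))*z)*g(v(0)) - 153 = ((1*(-5))*0)*(-13/3 + 2*(-3)) - 153 = (-5*0)*(-13/3 - 6) - 153 = 0*(-31/3) - 153 = 0 - 153 = -153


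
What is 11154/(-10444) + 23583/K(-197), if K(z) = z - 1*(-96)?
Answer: -123713703/527422 ≈ -234.56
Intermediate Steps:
K(z) = 96 + z (K(z) = z + 96 = 96 + z)
11154/(-10444) + 23583/K(-197) = 11154/(-10444) + 23583/(96 - 197) = 11154*(-1/10444) + 23583/(-101) = -5577/5222 + 23583*(-1/101) = -5577/5222 - 23583/101 = -123713703/527422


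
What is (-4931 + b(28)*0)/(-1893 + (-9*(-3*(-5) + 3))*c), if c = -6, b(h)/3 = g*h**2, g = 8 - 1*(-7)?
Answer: 4931/921 ≈ 5.3540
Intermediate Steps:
g = 15 (g = 8 + 7 = 15)
b(h) = 45*h**2 (b(h) = 3*(15*h**2) = 45*h**2)
(-4931 + b(28)*0)/(-1893 + (-9*(-3*(-5) + 3))*c) = (-4931 + (45*28**2)*0)/(-1893 - 9*(-3*(-5) + 3)*(-6)) = (-4931 + (45*784)*0)/(-1893 - 9*(15 + 3)*(-6)) = (-4931 + 35280*0)/(-1893 - 9*18*(-6)) = (-4931 + 0)/(-1893 - 162*(-6)) = -4931/(-1893 + 972) = -4931/(-921) = -4931*(-1/921) = 4931/921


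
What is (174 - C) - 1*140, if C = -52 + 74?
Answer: 12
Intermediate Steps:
C = 22
(174 - C) - 1*140 = (174 - 1*22) - 1*140 = (174 - 22) - 140 = 152 - 140 = 12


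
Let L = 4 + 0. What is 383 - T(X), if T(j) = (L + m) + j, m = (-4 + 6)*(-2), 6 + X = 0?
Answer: 389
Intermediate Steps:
L = 4
X = -6 (X = -6 + 0 = -6)
m = -4 (m = 2*(-2) = -4)
T(j) = j (T(j) = (4 - 4) + j = 0 + j = j)
383 - T(X) = 383 - 1*(-6) = 383 + 6 = 389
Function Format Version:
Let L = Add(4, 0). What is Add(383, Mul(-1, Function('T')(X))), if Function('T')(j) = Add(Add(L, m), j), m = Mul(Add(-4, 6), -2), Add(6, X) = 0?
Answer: 389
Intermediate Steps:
L = 4
X = -6 (X = Add(-6, 0) = -6)
m = -4 (m = Mul(2, -2) = -4)
Function('T')(j) = j (Function('T')(j) = Add(Add(4, -4), j) = Add(0, j) = j)
Add(383, Mul(-1, Function('T')(X))) = Add(383, Mul(-1, -6)) = Add(383, 6) = 389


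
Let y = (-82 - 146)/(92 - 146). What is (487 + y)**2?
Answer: 19545241/81 ≈ 2.4130e+5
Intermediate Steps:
y = 38/9 (y = -228/(-54) = -228*(-1/54) = 38/9 ≈ 4.2222)
(487 + y)**2 = (487 + 38/9)**2 = (4421/9)**2 = 19545241/81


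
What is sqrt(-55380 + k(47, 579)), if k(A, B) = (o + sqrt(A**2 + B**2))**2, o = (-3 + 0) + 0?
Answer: sqrt(282079 - 30*sqrt(13498)) ≈ 527.82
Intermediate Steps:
o = -3 (o = -3 + 0 = -3)
k(A, B) = (-3 + sqrt(A**2 + B**2))**2
sqrt(-55380 + k(47, 579)) = sqrt(-55380 + (-3 + sqrt(47**2 + 579**2))**2) = sqrt(-55380 + (-3 + sqrt(2209 + 335241))**2) = sqrt(-55380 + (-3 + sqrt(337450))**2) = sqrt(-55380 + (-3 + 5*sqrt(13498))**2)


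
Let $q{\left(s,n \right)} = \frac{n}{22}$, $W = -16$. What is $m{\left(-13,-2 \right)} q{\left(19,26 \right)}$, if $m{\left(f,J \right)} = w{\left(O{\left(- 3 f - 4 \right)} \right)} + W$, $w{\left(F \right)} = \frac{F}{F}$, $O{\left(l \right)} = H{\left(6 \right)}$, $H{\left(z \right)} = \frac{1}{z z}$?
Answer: $- \frac{195}{11} \approx -17.727$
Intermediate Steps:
$H{\left(z \right)} = \frac{1}{z^{2}}$
$O{\left(l \right)} = \frac{1}{36}$
$q{\left(s,n \right)} = \frac{n}{22}$ ($q{\left(s,n \right)} = n \frac{1}{22} = \frac{n}{22}$)
$w{\left(F \right)} = 1$
$m{\left(f,J \right)} = -15$ ($m{\left(f,J \right)} = 1 - 16 = -15$)
$m{\left(-13,-2 \right)} q{\left(19,26 \right)} = - 15 \cdot \frac{1}{22} \cdot 26 = \left(-15\right) \frac{13}{11} = - \frac{195}{11}$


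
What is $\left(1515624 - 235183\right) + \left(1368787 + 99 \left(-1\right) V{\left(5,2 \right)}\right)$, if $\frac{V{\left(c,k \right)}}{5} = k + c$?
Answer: $2645763$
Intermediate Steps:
$V{\left(c,k \right)} = 5 c + 5 k$ ($V{\left(c,k \right)} = 5 \left(k + c\right) = 5 \left(c + k\right) = 5 c + 5 k$)
$\left(1515624 - 235183\right) + \left(1368787 + 99 \left(-1\right) V{\left(5,2 \right)}\right) = \left(1515624 - 235183\right) + \left(1368787 + 99 \left(-1\right) \left(5 \cdot 5 + 5 \cdot 2\right)\right) = 1280441 + \left(1368787 - 99 \left(25 + 10\right)\right) = 1280441 + \left(1368787 - 3465\right) = 1280441 + 1365322 = 2645763$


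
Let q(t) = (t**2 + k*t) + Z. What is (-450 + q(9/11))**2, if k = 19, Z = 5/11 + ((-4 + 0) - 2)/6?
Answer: 2761922916/14641 ≈ 1.8864e+5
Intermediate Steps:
Z = -6/11 (Z = 5*(1/11) + (-4 - 2)*(1/6) = 5/11 - 6*1/6 = 5/11 - 1 = -6/11 ≈ -0.54545)
q(t) = -6/11 + t**2 + 19*t (q(t) = (t**2 + 19*t) - 6/11 = -6/11 + t**2 + 19*t)
(-450 + q(9/11))**2 = (-450 + (-6/11 + (9/11)**2 + 19*(9/11)))**2 = (-450 + (-6/11 + 81/121 + 171/11))**2 = (-450 + 1896/121)**2 = (-52554/121)**2 = 2761922916/14641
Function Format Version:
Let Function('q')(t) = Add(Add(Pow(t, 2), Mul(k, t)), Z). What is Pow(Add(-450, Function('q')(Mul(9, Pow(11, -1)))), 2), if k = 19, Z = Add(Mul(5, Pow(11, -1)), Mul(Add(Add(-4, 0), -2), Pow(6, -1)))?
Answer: Rational(2761922916, 14641) ≈ 1.8864e+5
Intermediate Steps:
Z = Rational(-6, 11) (Z = Add(Mul(5, Rational(1, 11)), Mul(Add(-4, -2), Rational(1, 6))) = Add(Rational(5, 11), Mul(-6, Rational(1, 6))) = Add(Rational(5, 11), -1) = Rational(-6, 11) ≈ -0.54545)
Function('q')(t) = Add(Rational(-6, 11), Pow(t, 2), Mul(19, t)) (Function('q')(t) = Add(Add(Pow(t, 2), Mul(19, t)), Rational(-6, 11)) = Add(Rational(-6, 11), Pow(t, 2), Mul(19, t)))
Pow(Add(-450, Function('q')(Mul(9, Pow(11, -1)))), 2) = Pow(Add(-450, Add(Rational(-6, 11), Pow(Mul(9, Pow(11, -1)), 2), Mul(19, Mul(9, Pow(11, -1))))), 2) = Pow(Add(-450, Add(Rational(-6, 11), Pow(Mul(9, Rational(1, 11)), 2), Mul(19, Mul(9, Rational(1, 11))))), 2) = Pow(Add(-450, Add(Rational(-6, 11), Pow(Rational(9, 11), 2), Mul(19, Rational(9, 11)))), 2) = Pow(Add(-450, Add(Rational(-6, 11), Rational(81, 121), Rational(171, 11))), 2) = Pow(Add(-450, Rational(1896, 121)), 2) = Pow(Rational(-52554, 121), 2) = Rational(2761922916, 14641)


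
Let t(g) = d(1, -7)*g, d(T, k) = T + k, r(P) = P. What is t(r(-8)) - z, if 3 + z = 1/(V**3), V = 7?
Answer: 17492/343 ≈ 50.997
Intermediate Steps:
t(g) = -6*g (t(g) = (1 - 7)*g = -6*g)
z = -1028/343 (z = -3 + 1/(7**3) = -3 + 1/343 = -1028/343 ≈ -2.9971)
t(r(-8)) - z = -6*(-8) - 1*(-1028/343) = 48 + 1028/343 = 17492/343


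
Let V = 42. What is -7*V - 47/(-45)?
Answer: -13183/45 ≈ -292.96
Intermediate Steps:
-7*V - 47/(-45) = -7*42 - 47/(-45) = -294 - 47*(-1/45) = -294 + 47/45 = -13183/45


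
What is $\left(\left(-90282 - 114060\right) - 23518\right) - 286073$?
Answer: $-513933$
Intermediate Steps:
$\left(\left(-90282 - 114060\right) - 23518\right) - 286073 = \left(-204342 - 23518\right) - 286073 = -227860 - 286073 = -513933$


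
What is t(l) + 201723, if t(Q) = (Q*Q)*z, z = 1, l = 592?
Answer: 552187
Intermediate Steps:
t(Q) = Q² (t(Q) = (Q*Q)*1 = Q²*1 = Q²)
t(l) + 201723 = 592² + 201723 = 350464 + 201723 = 552187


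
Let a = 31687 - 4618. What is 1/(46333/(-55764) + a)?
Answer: 55764/1509429383 ≈ 3.6944e-5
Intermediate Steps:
a = 27069
1/(46333/(-55764) + a) = 1/(46333/(-55764) + 27069) = 1/(46333*(-1/55764) + 27069) = 1/(-46333/55764 + 27069) = 1/(1509429383/55764) = 55764/1509429383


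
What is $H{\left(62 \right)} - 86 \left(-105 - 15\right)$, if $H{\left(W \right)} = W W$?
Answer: $14164$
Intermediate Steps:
$H{\left(W \right)} = W^{2}$
$H{\left(62 \right)} - 86 \left(-105 - 15\right) = 62^{2} - 86 \left(-105 - 15\right) = 3844 - -10320 = 3844 + 10320 = 14164$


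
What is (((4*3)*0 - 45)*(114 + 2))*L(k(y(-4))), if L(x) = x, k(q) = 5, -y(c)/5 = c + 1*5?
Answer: -26100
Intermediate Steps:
y(c) = -25 - 5*c (y(c) = -5*(c + 1*5) = -5*(c + 5) = -5*(5 + c) = -25 - 5*c)
(((4*3)*0 - 45)*(114 + 2))*L(k(y(-4))) = (((4*3)*0 - 45)*(114 + 2))*5 = ((12*0 - 45)*116)*5 = ((0 - 45)*116)*5 = -45*116*5 = -5220*5 = -26100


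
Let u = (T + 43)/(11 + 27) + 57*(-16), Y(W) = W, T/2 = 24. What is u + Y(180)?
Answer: -27725/38 ≈ -729.61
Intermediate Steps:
T = 48 (T = 2*24 = 48)
u = -34565/38 (u = (48 + 43)/(11 + 27) + 57*(-16) = 91/38 - 912 = -34565/38 ≈ -909.61)
u + Y(180) = -34565/38 + 180 = -27725/38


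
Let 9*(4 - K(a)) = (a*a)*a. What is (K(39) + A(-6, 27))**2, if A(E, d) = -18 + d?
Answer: 43270084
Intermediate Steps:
K(a) = 4 - a**3/9 (K(a) = 4 - a*a*a/9 = 4 - a**2*a/9 = 4 - a**3/9)
(K(39) + A(-6, 27))**2 = ((4 - 1/9*39**3) + (-18 + 27))**2 = ((4 - 1/9*59319) + 9)**2 = ((4 - 6591) + 9)**2 = (-6587 + 9)**2 = (-6578)**2 = 43270084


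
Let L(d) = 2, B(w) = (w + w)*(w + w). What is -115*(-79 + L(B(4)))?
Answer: 8855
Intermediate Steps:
B(w) = 4*w**2 (B(w) = (2*w)*(2*w) = 4*w**2)
-115*(-79 + L(B(4))) = -115*(-79 + 2) = -115*(-77) = 8855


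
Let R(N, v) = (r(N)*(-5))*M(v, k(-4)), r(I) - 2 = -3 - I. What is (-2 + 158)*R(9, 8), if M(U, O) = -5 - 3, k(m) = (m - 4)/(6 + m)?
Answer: -62400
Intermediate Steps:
r(I) = -1 - I (r(I) = 2 + (-3 - I) = -1 - I)
k(m) = (-4 + m)/(6 + m)
M(U, O) = -8
R(N, v) = -40 - 40*N (R(N, v) = ((-1 - N)*(-5))*(-8) = (5 + 5*N)*(-8) = -40 - 40*N)
(-2 + 158)*R(9, 8) = (-2 + 158)*(-40 - 40*9) = 156*(-40 - 360) = 156*(-400) = -62400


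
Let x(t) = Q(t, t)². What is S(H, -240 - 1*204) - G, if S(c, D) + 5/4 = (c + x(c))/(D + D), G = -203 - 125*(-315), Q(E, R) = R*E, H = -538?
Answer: -6984384537/74 ≈ -9.4384e+7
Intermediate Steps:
Q(E, R) = E*R
G = 39172 (G = -203 + 39375 = 39172)
x(t) = t⁴ (x(t) = (t*t)² = (t²)² = t⁴)
S(c, D) = -5/4 + (c + c⁴)/(2*D) (S(c, D) = -5/4 + (c + c⁴)/(D + D) = -5/4 + (c + c⁴)/((2*D)) = -5/4 + (c + c⁴)*(1/(2*D)) = -5/4 + (c + c⁴)/(2*D))
S(H, -240 - 1*204) - G = (-5*(-240 - 1*204) + 2*(-538) + 2*(-538)⁴)/(4*(-240 - 1*204)) - 1*39172 = (-5*(-240 - 204) - 1076 + 2*83777829136)/(4*(-240 - 204)) - 39172 = (¼)*(-5*(-444) - 1076 + 167555658272)/(-444) - 39172 = (¼)*(-1/444)*(2220 - 1076 + 167555658272) - 39172 = (¼)*(-1/444)*167555659416 - 39172 = -6981485809/74 - 39172 = -6984384537/74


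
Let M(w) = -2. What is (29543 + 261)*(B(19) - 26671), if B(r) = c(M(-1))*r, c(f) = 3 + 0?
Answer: -793203656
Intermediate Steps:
c(f) = 3
B(r) = 3*r
(29543 + 261)*(B(19) - 26671) = (29543 + 261)*(3*19 - 26671) = 29804*(57 - 26671) = 29804*(-26614) = -793203656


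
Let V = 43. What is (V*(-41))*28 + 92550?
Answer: 43186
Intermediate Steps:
(V*(-41))*28 + 92550 = (43*(-41))*28 + 92550 = -1763*28 + 92550 = -49364 + 92550 = 43186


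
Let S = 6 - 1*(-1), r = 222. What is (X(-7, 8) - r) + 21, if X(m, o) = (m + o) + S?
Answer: -193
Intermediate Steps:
S = 7 (S = 6 + 1 = 7)
X(m, o) = 7 + m + o (X(m, o) = (m + o) + 7 = 7 + m + o)
(X(-7, 8) - r) + 21 = ((7 - 7 + 8) - 1*222) + 21 = (8 - 222) + 21 = -214 + 21 = -193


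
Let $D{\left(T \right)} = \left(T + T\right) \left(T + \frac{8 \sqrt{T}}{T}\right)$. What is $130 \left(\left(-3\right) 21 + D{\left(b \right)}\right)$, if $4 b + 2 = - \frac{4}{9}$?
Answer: $- \frac{655525}{81} + \frac{1040 i \sqrt{22}}{3} \approx -8092.9 + 1626.0 i$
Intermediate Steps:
$b = - \frac{11}{18}$ ($b = - \frac{1}{2} + \frac{\left(-4\right) \frac{1}{9}}{4} = - \frac{1}{2} + \frac{1}{4} \left(- \frac{4}{9}\right) = - \frac{1}{2} - \frac{1}{9} = - \frac{11}{18} \approx -0.61111$)
$D{\left(T \right)} = 2 T \left(T + \frac{8}{\sqrt{T}}\right)$
$130 \left(\left(-3\right) 21 + D{\left(b \right)}\right) = 130 \left(\left(-3\right) 21 + \left(2 \left(- \frac{11}{18}\right)^{2} + 16 \sqrt{- \frac{11}{18}}\right)\right) = 130 \left(-63 + \left(2 \cdot \frac{121}{324} + 16 \frac{i \sqrt{22}}{6}\right)\right) = 130 \left(-63 + \left(\frac{121}{162} + \frac{8 i \sqrt{22}}{3}\right)\right) = 130 \left(- \frac{10085}{162} + \frac{8 i \sqrt{22}}{3}\right) = - \frac{655525}{81} + \frac{1040 i \sqrt{22}}{3}$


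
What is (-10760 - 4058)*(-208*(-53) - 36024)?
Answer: 370450000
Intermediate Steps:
(-10760 - 4058)*(-208*(-53) - 36024) = -14818*(11024 - 36024) = -14818*(-25000) = 370450000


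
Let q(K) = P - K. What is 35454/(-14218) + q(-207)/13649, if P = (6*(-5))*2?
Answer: -240910800/97030741 ≈ -2.4828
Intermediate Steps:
P = -60 (P = -30*2 = -60)
q(K) = -60 - K
35454/(-14218) + q(-207)/13649 = 35454/(-14218) + (-60 - 1*(-207))/13649 = 35454*(-1/14218) + (-60 + 207)*(1/13649) = -17727/7109 + 147*(1/13649) = -17727/7109 + 147/13649 = -240910800/97030741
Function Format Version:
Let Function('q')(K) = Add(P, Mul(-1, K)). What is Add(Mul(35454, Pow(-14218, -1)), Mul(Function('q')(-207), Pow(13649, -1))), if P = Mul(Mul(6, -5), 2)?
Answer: Rational(-240910800, 97030741) ≈ -2.4828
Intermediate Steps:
P = -60 (P = Mul(-30, 2) = -60)
Function('q')(K) = Add(-60, Mul(-1, K))
Add(Mul(35454, Pow(-14218, -1)), Mul(Function('q')(-207), Pow(13649, -1))) = Add(Mul(35454, Pow(-14218, -1)), Mul(Add(-60, Mul(-1, -207)), Pow(13649, -1))) = Add(Mul(35454, Rational(-1, 14218)), Mul(Add(-60, 207), Rational(1, 13649))) = Add(Rational(-17727, 7109), Mul(147, Rational(1, 13649))) = Add(Rational(-17727, 7109), Rational(147, 13649)) = Rational(-240910800, 97030741)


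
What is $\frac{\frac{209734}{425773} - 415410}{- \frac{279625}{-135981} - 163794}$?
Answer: $\frac{24050980165764276}{9483068436664397} \approx 2.5362$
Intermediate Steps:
$\frac{\frac{209734}{425773} - 415410}{- \frac{279625}{-135981} - 163794} = \frac{209734 \cdot \frac{1}{425773} - 415410}{\left(-279625\right) \left(- \frac{1}{135981}\right) - 163794} = \frac{\frac{209734}{425773} - 415410}{\frac{279625}{135981} - 163794} = - \frac{176870152196}{425773 \left(- \frac{22272592289}{135981}\right)} = \left(- \frac{176870152196}{425773}\right) \left(- \frac{135981}{22272592289}\right) = \frac{24050980165764276}{9483068436664397}$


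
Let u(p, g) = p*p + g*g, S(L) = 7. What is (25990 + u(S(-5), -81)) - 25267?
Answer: 7333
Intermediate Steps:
u(p, g) = g² + p² (u(p, g) = p² + g² = g² + p²)
(25990 + u(S(-5), -81)) - 25267 = (25990 + ((-81)² + 7²)) - 25267 = (25990 + (6561 + 49)) - 25267 = (25990 + 6610) - 25267 = 32600 - 25267 = 7333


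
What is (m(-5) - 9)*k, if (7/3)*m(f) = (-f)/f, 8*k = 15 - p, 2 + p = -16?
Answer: -1089/28 ≈ -38.893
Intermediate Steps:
p = -18 (p = -2 - 16 = -18)
k = 33/8 (k = (15 - 1*(-18))/8 = (15 + 18)/8 = (⅛)*33 = 33/8 ≈ 4.1250)
m(f) = -3/7 (m(f) = 3*((-f)/f)/7 = (3/7)*(-1) = -3/7)
(m(-5) - 9)*k = (-3/7 - 9)*(33/8) = -66/7*33/8 = -1089/28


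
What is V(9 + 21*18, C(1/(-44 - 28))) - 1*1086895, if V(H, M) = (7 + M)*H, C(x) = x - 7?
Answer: -8695203/8 ≈ -1.0869e+6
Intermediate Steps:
C(x) = -7 + x
V(H, M) = H*(7 + M)
V(9 + 21*18, C(1/(-44 - 28))) - 1*1086895 = (9 + 21*18)*(7 + (-7 + 1/(-44 - 28))) - 1*1086895 = (9 + 378)*(7 + (-7 + 1/(-72))) - 1086895 = 387*(7 + (-7 - 1/72)) - 1086895 = 387*(7 - 505/72) - 1086895 = 387*(-1/72) - 1086895 = -43/8 - 1086895 = -8695203/8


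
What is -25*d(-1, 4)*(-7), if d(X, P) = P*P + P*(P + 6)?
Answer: 9800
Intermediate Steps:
d(X, P) = P² + P*(6 + P)
-25*d(-1, 4)*(-7) = -50*4*(3 + 4)*(-7) = -50*4*7*(-7) = -25*56*(-7) = -1400*(-7) = 9800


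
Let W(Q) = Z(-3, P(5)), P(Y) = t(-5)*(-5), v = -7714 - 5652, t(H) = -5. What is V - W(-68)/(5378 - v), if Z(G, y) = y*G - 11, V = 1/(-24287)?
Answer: 1034969/227617764 ≈ 0.0045470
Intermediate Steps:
V = -1/24287 ≈ -4.1174e-5
v = -13366
P(Y) = 25 (P(Y) = -5*(-5) = 25)
Z(G, y) = -11 + G*y (Z(G, y) = G*y - 11 = -11 + G*y)
W(Q) = -86 (W(Q) = -11 - 3*25 = -11 - 75 = -86)
V - W(-68)/(5378 - v) = -1/24287 - (-86)/(5378 - 1*(-13366)) = -1/24287 - (-86)/(5378 + 13366) = -1/24287 - (-86)/18744 = -1/24287 - 1*(-43/9372) = -1/24287 + 43/9372 = 1034969/227617764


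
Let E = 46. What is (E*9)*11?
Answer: 4554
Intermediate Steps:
(E*9)*11 = (46*9)*11 = 414*11 = 4554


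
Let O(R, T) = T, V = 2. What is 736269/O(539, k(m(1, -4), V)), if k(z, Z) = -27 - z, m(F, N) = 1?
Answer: -736269/28 ≈ -26295.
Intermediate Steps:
736269/O(539, k(m(1, -4), V)) = 736269/(-27 - 1*1) = 736269/(-27 - 1) = 736269/(-28) = 736269*(-1/28) = -736269/28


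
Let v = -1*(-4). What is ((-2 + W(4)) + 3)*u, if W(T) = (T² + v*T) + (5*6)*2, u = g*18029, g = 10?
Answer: 16766970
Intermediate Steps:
u = 180290 (u = 10*18029 = 180290)
v = 4
W(T) = 60 + T² + 4*T (W(T) = (T² + 4*T) + (5*6)*2 = (T² + 4*T) + 30*2 = (T² + 4*T) + 60 = 60 + T² + 4*T)
((-2 + W(4)) + 3)*u = ((-2 + (60 + 4² + 4*4)) + 3)*180290 = ((-2 + (60 + 16 + 16)) + 3)*180290 = ((-2 + 92) + 3)*180290 = (90 + 3)*180290 = 93*180290 = 16766970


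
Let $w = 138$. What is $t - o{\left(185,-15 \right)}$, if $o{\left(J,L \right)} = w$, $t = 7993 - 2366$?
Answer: $5489$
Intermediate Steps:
$t = 5627$
$o{\left(J,L \right)} = 138$
$t - o{\left(185,-15 \right)} = 5627 - 138 = 5489$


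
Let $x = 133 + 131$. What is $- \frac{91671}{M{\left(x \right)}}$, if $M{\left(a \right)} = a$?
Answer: $- \frac{30557}{88} \approx -347.24$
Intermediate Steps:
$x = 264$
$- \frac{91671}{M{\left(x \right)}} = - \frac{91671}{264} = \left(-91671\right) \frac{1}{264} = - \frac{30557}{88}$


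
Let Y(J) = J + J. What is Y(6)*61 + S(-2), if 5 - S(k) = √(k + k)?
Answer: 737 - 2*I ≈ 737.0 - 2.0*I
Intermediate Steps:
Y(J) = 2*J
S(k) = 5 - √2*√k (S(k) = 5 - √(k + k) = 5 - √(2*k) = 5 - √2*√k)
Y(6)*61 + S(-2) = (2*6)*61 + (5 - √2*√(-2)) = 12*61 + (5 - √2*I*√2) = 732 + (5 - 2*I) = 737 - 2*I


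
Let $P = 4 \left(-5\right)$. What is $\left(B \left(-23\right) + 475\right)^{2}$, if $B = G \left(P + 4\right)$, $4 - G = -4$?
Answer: $11689561$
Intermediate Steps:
$G = 8$ ($G = 4 - -4 = 4 + 4 = 8$)
$P = -20$
$B = -128$ ($B = 8 \left(-20 + 4\right) = 8 \left(-16\right) = -128$)
$\left(B \left(-23\right) + 475\right)^{2} = \left(\left(-128\right) \left(-23\right) + 475\right)^{2} = \left(2944 + 475\right)^{2} = 3419^{2} = 11689561$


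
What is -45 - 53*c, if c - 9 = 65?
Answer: -3967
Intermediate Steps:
c = 74 (c = 9 + 65 = 74)
-45 - 53*c = -45 - 53*74 = -45 - 3922 = -3967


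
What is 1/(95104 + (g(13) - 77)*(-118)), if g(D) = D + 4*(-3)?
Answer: 1/104072 ≈ 9.6087e-6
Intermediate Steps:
g(D) = -12 + D (g(D) = D - 12 = -12 + D)
1/(95104 + (g(13) - 77)*(-118)) = 1/(95104 + ((-12 + 13) - 77)*(-118)) = 1/(95104 + (1 - 77)*(-118)) = 1/(95104 - 76*(-118)) = 1/(95104 + 8968) = 1/104072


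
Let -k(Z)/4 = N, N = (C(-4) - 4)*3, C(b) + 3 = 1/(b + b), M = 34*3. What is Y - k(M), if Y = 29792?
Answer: 59413/2 ≈ 29707.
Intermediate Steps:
M = 102
C(b) = -3 + 1/(2*b) (C(b) = -3 + 1/(b + b) = -3 + 1/(2*b))
N = -171/8 (N = ((-3 + (½)/(-4)) - 4)*3 = ((-3 + (½)*(-¼)) - 4)*3 = ((-3 - ⅛) - 4)*3 = (-25/8 - 4)*3 = -57/8*3 = -171/8 ≈ -21.375)
k(Z) = 171/2 (k(Z) = -4*(-171/8) = 171/2)
Y - k(M) = 29792 - 1*171/2 = 29792 - 171/2 = 59413/2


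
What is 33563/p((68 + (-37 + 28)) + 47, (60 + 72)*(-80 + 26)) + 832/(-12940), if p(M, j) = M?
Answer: 108554257/342910 ≈ 316.57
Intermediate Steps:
33563/p((68 + (-37 + 28)) + 47, (60 + 72)*(-80 + 26)) + 832/(-12940) = 33563/((68 + (-37 + 28)) + 47) + 832/(-12940) = 33563/((68 - 9) + 47) + 832*(-1/12940) = 33563/(59 + 47) - 208/3235 = 33563/106 - 208/3235 = 108554257/342910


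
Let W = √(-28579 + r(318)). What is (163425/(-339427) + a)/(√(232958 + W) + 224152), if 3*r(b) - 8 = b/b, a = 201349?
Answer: 68343123598/(339427*(224152 + √2*√(116479 + 2*I*√1786))) ≈ 0.89634 - 6.9876e-7*I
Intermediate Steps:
r(b) = 3 (r(b) = 8/3 + (b/b)/3 = 8/3 + (⅓)*1 = 8/3 + ⅓ = 3)
W = 4*I*√1786 (W = √(-28579 + 3) = √(-28576) = 4*I*√1786 ≈ 169.04*I)
(163425/(-339427) + a)/(√(232958 + W) + 224152) = (163425/(-339427) + 201349)/(√(232958 + 4*I*√1786) + 224152) = (163425*(-1/339427) + 201349)/(224152 + √(232958 + 4*I*√1786)) = (-163425/339427 + 201349)/(224152 + √(232958 + 4*I*√1786)) = 68343123598/(339427*(224152 + √(232958 + 4*I*√1786)))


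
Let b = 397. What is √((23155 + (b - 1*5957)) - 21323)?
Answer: 4*I*√233 ≈ 61.057*I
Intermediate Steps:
√((23155 + (b - 1*5957)) - 21323) = √((23155 + (397 - 1*5957)) - 21323) = √((23155 + (397 - 5957)) - 21323) = √((23155 - 5560) - 21323) = √(17595 - 21323) = √(-3728) = 4*I*√233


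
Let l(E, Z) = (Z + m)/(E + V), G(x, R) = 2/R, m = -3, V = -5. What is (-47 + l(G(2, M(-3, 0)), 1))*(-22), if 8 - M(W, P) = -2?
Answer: 6149/6 ≈ 1024.8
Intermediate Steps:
M(W, P) = 10 (M(W, P) = 8 - 1*(-2) = 8 + 2 = 10)
l(E, Z) = (-3 + Z)/(-5 + E) (l(E, Z) = (Z - 3)/(E - 5) = (-3 + Z)/(-5 + E))
(-47 + l(G(2, M(-3, 0)), 1))*(-22) = (-47 + (-3 + 1)/(-5 + 2/10))*(-22) = (-47 - 2/(-5 + 2*(⅒)))*(-22) = (-47 - 2/(-5 + ⅕))*(-22) = (-47 - 2/(-24/5))*(-22) = (-47 - 5/24*(-2))*(-22) = (-47 + 5/12)*(-22) = -559/12*(-22) = 6149/6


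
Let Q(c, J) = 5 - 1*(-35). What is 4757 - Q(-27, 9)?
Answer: 4717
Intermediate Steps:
Q(c, J) = 40 (Q(c, J) = 5 + 35 = 40)
4757 - Q(-27, 9) = 4757 - 1*40 = 4757 - 40 = 4717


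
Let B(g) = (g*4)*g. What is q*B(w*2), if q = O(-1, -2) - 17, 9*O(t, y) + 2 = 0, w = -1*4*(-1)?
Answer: -39680/9 ≈ -4408.9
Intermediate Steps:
w = 4 (w = -4*(-1) = 4)
O(t, y) = -2/9 (O(t, y) = -2/9 + (⅑)*0 = -2/9 + 0 = -2/9)
B(g) = 4*g² (B(g) = (4*g)*g = 4*g²)
q = -155/9 (q = -2/9 - 17 = -155/9 ≈ -17.222)
q*B(w*2) = -620*(4*2)²/9 = -620*8²/9 = -620*64/9 = -155/9*256 = -39680/9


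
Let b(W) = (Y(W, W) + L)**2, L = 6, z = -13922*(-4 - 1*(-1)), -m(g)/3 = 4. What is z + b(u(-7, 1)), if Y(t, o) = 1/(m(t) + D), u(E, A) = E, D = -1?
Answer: 7064383/169 ≈ 41801.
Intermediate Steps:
m(g) = -12 (m(g) = -3*4 = -12)
z = 41766 (z = -13922*(-4 + 1) = -13922*(-3) = 41766)
Y(t, o) = -1/13 (Y(t, o) = 1/(-12 - 1) = 1/(-13) = -1/13)
b(W) = 5929/169 (b(W) = (-1/13 + 6)**2 = (77/13)**2 = 5929/169)
z + b(u(-7, 1)) = 41766 + 5929/169 = 7064383/169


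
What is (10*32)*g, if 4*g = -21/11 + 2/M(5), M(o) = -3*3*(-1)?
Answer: -13360/99 ≈ -134.95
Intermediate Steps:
M(o) = 9 (M(o) = -9*(-1) = 9)
g = -167/396 (g = (-21/11 + 2/9)/4 = (¼)*(-167/99) = -167/396 ≈ -0.42172)
(10*32)*g = (10*32)*(-167/396) = 320*(-167/396) = -13360/99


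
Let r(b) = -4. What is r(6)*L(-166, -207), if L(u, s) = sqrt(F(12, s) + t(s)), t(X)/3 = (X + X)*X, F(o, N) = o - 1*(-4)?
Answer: -4*sqrt(257110) ≈ -2028.2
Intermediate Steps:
F(o, N) = 4 + o (F(o, N) = o + 4 = 4 + o)
t(X) = 6*X**2 (t(X) = 3*((X + X)*X) = 3*((2*X)*X) = 3*(2*X**2) = 6*X**2)
L(u, s) = sqrt(16 + 6*s**2) (L(u, s) = sqrt((4 + 12) + 6*s**2) = sqrt(16 + 6*s**2))
r(6)*L(-166, -207) = -4*sqrt(16 + 6*(-207)**2) = -4*sqrt(16 + 6*42849) = -4*sqrt(16 + 257094) = -4*sqrt(257110)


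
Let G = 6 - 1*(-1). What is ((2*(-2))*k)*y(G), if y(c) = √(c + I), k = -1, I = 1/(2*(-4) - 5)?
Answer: 12*√130/13 ≈ 10.525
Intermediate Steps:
I = -1/13 (I = 1/(-8 - 5) = 1/(-13) = -1/13 ≈ -0.076923)
G = 7 (G = 6 + 1 = 7)
y(c) = √(-1/13 + c) (y(c) = √(c - 1/13) = √(-1/13 + c))
((2*(-2))*k)*y(G) = ((2*(-2))*(-1))*(√(-13 + 169*7)/13) = (-4*(-1))*(√(-13 + 1183)/13) = 4*(√1170/13) = 4*((3*√130)/13) = 4*(3*√130/13) = 12*√130/13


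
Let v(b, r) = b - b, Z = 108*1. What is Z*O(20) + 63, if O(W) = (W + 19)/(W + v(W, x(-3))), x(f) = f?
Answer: 1368/5 ≈ 273.60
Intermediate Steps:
Z = 108
v(b, r) = 0
O(W) = (19 + W)/W (O(W) = (W + 19)/(W + 0) = (19 + W)/W)
Z*O(20) + 63 = 108*((19 + 20)/20) + 63 = 108*((1/20)*39) + 63 = 108*(39/20) + 63 = 1053/5 + 63 = 1368/5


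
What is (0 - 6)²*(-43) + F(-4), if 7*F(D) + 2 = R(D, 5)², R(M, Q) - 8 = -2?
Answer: -10802/7 ≈ -1543.1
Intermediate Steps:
R(M, Q) = 6 (R(M, Q) = 8 - 2 = 6)
F(D) = 34/7 (F(D) = -2/7 + (⅐)*6² = -2/7 + (⅐)*36 = -2/7 + 36/7 = 34/7)
(0 - 6)²*(-43) + F(-4) = (0 - 6)²*(-43) + 34/7 = (-6)²*(-43) + 34/7 = 36*(-43) + 34/7 = -1548 + 34/7 = -10802/7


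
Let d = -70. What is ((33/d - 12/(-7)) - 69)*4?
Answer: -9486/35 ≈ -271.03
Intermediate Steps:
((33/d - 12/(-7)) - 69)*4 = ((33/(-70) - 12/(-7)) - 69)*4 = ((33*(-1/70) - 12*(-1/7)) - 69)*4 = ((-33/70 + 12/7) - 69)*4 = (87/70 - 69)*4 = -4743/70*4 = -9486/35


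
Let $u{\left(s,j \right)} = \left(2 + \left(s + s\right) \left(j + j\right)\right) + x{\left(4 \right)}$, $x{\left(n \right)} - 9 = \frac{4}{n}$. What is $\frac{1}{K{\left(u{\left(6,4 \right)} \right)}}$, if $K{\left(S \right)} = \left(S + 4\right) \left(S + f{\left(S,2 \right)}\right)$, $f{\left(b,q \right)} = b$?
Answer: $\frac{1}{24192} \approx 4.1336 \cdot 10^{-5}$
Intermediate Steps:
$x{\left(n \right)} = 9 + \frac{4}{n}$
$u{\left(s,j \right)} = 12 + 4 j s$ ($u{\left(s,j \right)} = \left(2 + \left(s + s\right) \left(j + j\right)\right) + \left(9 + \frac{4}{4}\right) = \left(2 + 2 s 2 j\right) + \left(9 + 4 \cdot \frac{1}{4}\right) = \left(2 + 4 j s\right) + \left(9 + 1\right) = \left(2 + 4 j s\right) + 10 = 12 + 4 j s$)
$K{\left(S \right)} = 2 S \left(4 + S\right)$ ($K{\left(S \right)} = \left(S + 4\right) \left(S + S\right) = \left(4 + S\right) 2 S = 2 S \left(4 + S\right)$)
$\frac{1}{K{\left(u{\left(6,4 \right)} \right)}} = \frac{1}{2 \left(12 + 4 \cdot 4 \cdot 6\right) \left(4 + \left(12 + 4 \cdot 4 \cdot 6\right)\right)} = \frac{1}{2 \left(12 + 96\right) \left(4 + \left(12 + 96\right)\right)} = \frac{1}{2 \cdot 108 \left(4 + 108\right)} = \frac{1}{2 \cdot 108 \cdot 112} = \frac{1}{24192}$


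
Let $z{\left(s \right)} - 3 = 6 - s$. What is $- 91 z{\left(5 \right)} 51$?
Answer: $-18564$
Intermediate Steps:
$z{\left(s \right)} = 9 - s$ ($z{\left(s \right)} = 3 - \left(-6 + s\right) = 9 - s$)
$- 91 z{\left(5 \right)} 51 = - 91 \left(9 - 5\right) 51 = \left(-91\right) 4 \cdot 51 = \left(-364\right) 51 = -18564$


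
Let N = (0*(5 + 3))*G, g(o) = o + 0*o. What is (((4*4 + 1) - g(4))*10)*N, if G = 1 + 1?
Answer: 0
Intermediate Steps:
g(o) = o (g(o) = o + 0 = o)
G = 2
N = 0 (N = (0*(5 + 3))*2 = (0*8)*2 = 0*2 = 0)
(((4*4 + 1) - g(4))*10)*N = (((4*4 + 1) - 1*4)*10)*0 = (((16 + 1) - 4)*10)*0 = ((17 - 4)*10)*0 = (13*10)*0 = 130*0 = 0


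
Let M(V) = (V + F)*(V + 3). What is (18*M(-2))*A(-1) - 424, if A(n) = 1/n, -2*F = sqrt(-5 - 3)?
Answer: -388 + 18*I*sqrt(2) ≈ -388.0 + 25.456*I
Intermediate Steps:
F = -I*sqrt(2) (F = -sqrt(-5 - 3)/2 = -I*sqrt(2) ≈ -1.4142*I)
M(V) = (3 + V)*(V - I*sqrt(2)) (M(V) = (V - I*sqrt(2))*(V + 3) = (V - I*sqrt(2))*(3 + V) = (3 + V)*(V - I*sqrt(2)))
(18*M(-2))*A(-1) - 424 = (18*((-2)**2 + 3*(-2) - 3*I*sqrt(2) - 1*I*(-2)*sqrt(2)))/(-1) - 424 = (18*(4 - 6 - 3*I*sqrt(2) + 2*I*sqrt(2)))*(-1) - 424 = (18*(-2 - I*sqrt(2)))*(-1) - 424 = (-36 - 18*I*sqrt(2))*(-1) - 424 = (36 + 18*I*sqrt(2)) - 424 = -388 + 18*I*sqrt(2)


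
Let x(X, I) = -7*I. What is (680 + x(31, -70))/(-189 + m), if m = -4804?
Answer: -1170/4993 ≈ -0.23433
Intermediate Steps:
(680 + x(31, -70))/(-189 + m) = (680 - 7*(-70))/(-189 - 4804) = (680 + 490)/(-4993) = 1170*(-1/4993) = -1170/4993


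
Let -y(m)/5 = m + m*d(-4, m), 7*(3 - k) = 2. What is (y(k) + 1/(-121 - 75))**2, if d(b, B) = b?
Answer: 63664441/38416 ≈ 1657.2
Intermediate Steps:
k = 19/7 (k = 3 - 1/7*2 = 3 - 2/7 = 19/7 ≈ 2.7143)
y(m) = 15*m (y(m) = -5*(m + m*(-4)) = -5*(m - 4*m) = -(-15)*m = 15*m)
(y(k) + 1/(-121 - 75))**2 = (15*(19/7) + 1/(-121 - 75))**2 = (285/7 + 1/(-196))**2 = (285/7 - 1/196)**2 = (7979/196)**2 = 63664441/38416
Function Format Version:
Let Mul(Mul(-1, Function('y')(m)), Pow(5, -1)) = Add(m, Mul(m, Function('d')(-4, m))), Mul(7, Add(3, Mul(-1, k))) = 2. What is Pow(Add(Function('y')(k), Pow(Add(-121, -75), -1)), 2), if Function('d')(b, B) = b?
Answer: Rational(63664441, 38416) ≈ 1657.2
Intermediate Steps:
k = Rational(19, 7) (k = Add(3, Mul(Rational(-1, 7), 2)) = Add(3, Rational(-2, 7)) = Rational(19, 7) ≈ 2.7143)
Function('y')(m) = Mul(15, m) (Function('y')(m) = Mul(-5, Add(m, Mul(m, -4))) = Mul(-5, Add(m, Mul(-4, m))) = Mul(-5, Mul(-3, m)) = Mul(15, m))
Pow(Add(Function('y')(k), Pow(Add(-121, -75), -1)), 2) = Pow(Add(Mul(15, Rational(19, 7)), Pow(Add(-121, -75), -1)), 2) = Pow(Add(Rational(285, 7), Pow(-196, -1)), 2) = Pow(Add(Rational(285, 7), Rational(-1, 196)), 2) = Pow(Rational(7979, 196), 2) = Rational(63664441, 38416)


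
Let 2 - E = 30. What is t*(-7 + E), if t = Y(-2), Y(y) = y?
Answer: 70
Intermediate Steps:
E = -28 (E = 2 - 1*30 = 2 - 30 = -28)
t = -2
t*(-7 + E) = -2*(-7 - 28) = -2*(-35) = 70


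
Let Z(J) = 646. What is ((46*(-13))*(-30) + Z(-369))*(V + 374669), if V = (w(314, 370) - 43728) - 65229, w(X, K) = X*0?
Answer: 4938523232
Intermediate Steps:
w(X, K) = 0
V = -108957 (V = (0 - 43728) - 65229 = -43728 - 65229 = -108957)
((46*(-13))*(-30) + Z(-369))*(V + 374669) = ((46*(-13))*(-30) + 646)*(-108957 + 374669) = (-598*(-30) + 646)*265712 = (17940 + 646)*265712 = 18586*265712 = 4938523232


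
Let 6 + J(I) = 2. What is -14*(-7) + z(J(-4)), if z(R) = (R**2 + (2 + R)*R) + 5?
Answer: 127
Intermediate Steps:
J(I) = -4 (J(I) = -6 + 2 = -4)
z(R) = 5 + R**2 + R*(2 + R) (z(R) = (R**2 + R*(2 + R)) + 5 = 5 + R**2 + R*(2 + R))
-14*(-7) + z(J(-4)) = -14*(-7) + (5 + 2*(-4) + 2*(-4)**2) = 98 + (5 - 8 + 2*16) = 98 + (5 - 8 + 32) = 98 + 29 = 127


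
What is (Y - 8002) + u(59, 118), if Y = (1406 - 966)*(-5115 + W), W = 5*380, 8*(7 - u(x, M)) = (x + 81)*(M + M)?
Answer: -1426725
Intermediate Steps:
u(x, M) = 7 - M*(81 + x)/4 (u(x, M) = 7 - (x + 81)*(M + M)/8 = 7 - (81 + x)*2*M/8 = 7 - M*(81 + x)/4)
W = 1900
Y = -1414600 (Y = (1406 - 966)*(-5115 + 1900) = 440*(-3215) = -1414600)
(Y - 8002) + u(59, 118) = (-1414600 - 8002) + (7 - 81/4*118 - 1/4*118*59) = -1422602 + (7 - 4779/2 - 3481/2) = -1422602 - 4123 = -1426725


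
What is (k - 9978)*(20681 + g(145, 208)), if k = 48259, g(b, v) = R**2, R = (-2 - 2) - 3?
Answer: 793565130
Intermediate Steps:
R = -7 (R = -4 - 3 = -7)
g(b, v) = 49 (g(b, v) = (-7)**2 = 49)
(k - 9978)*(20681 + g(145, 208)) = (48259 - 9978)*(20681 + 49) = 38281*20730 = 793565130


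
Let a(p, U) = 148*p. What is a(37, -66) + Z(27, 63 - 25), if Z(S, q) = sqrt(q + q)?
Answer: 5476 + 2*sqrt(19) ≈ 5484.7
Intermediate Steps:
Z(S, q) = sqrt(2)*sqrt(q) (Z(S, q) = sqrt(2*q) = sqrt(2)*sqrt(q))
a(37, -66) + Z(27, 63 - 25) = 148*37 + sqrt(2)*sqrt(63 - 25) = 5476 + sqrt(2)*sqrt(38) = 5476 + 2*sqrt(19)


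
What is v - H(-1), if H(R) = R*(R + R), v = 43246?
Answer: 43244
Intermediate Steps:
H(R) = 2*R**2 (H(R) = R*(2*R) = 2*R**2)
v - H(-1) = 43246 - 2*(-1)**2 = 43246 - 2 = 43244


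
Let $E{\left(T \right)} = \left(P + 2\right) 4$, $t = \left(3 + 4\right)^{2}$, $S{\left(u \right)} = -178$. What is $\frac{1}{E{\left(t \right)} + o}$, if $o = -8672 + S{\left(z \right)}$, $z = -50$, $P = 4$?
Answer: $- \frac{1}{8826} \approx -0.0001133$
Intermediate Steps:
$t = 49$ ($t = 7^{2} = 49$)
$E{\left(T \right)} = 24$ ($E{\left(T \right)} = \left(4 + 2\right) 4 = 6 \cdot 4 = 24$)
$o = -8850$ ($o = -8672 - 178 = -8850$)
$\frac{1}{E{\left(t \right)} + o} = \frac{1}{24 - 8850} = \frac{1}{-8826} = - \frac{1}{8826}$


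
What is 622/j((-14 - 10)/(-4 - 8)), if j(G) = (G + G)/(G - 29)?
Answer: -8397/2 ≈ -4198.5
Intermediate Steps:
j(G) = 2*G/(-29 + G) (j(G) = (2*G)/(-29 + G) = 2*G/(-29 + G))
622/j((-14 - 10)/(-4 - 8)) = 622/((2*((-14 - 10)/(-4 - 8))/(-29 + (-14 - 10)/(-4 - 8)))) = 622/((2*(-24/(-12))/(-29 - 24/(-12)))) = 622/((2*(-24*(-1/12))/(-29 - 24*(-1/12)))) = 622/((2*2/(-29 + 2))) = 622/((2*2/(-27))) = 622/((2*2*(-1/27))) = 622/(-4/27) = 622*(-27/4) = -8397/2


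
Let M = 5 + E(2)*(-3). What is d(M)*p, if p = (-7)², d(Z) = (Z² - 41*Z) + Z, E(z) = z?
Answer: 2009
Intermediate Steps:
M = -1 (M = 5 + 2*(-3) = 5 - 6 = -1)
d(Z) = Z² - 40*Z
p = 49
d(M)*p = -(-40 - 1)*49 = -1*(-41)*49 = 41*49 = 2009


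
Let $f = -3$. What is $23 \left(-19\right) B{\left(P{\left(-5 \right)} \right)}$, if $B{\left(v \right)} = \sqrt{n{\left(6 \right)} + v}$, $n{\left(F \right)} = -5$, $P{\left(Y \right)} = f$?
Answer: $- 874 i \sqrt{2} \approx - 1236.0 i$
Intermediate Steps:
$P{\left(Y \right)} = -3$
$B{\left(v \right)} = \sqrt{-5 + v}$
$23 \left(-19\right) B{\left(P{\left(-5 \right)} \right)} = 23 \left(-19\right) \sqrt{-5 - 3} = - 437 \sqrt{-8} = - 437 \cdot 2 i \sqrt{2} = - 874 i \sqrt{2}$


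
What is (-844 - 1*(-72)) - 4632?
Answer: -5404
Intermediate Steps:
(-844 - 1*(-72)) - 4632 = (-844 + 72) - 4632 = -772 - 4632 = -5404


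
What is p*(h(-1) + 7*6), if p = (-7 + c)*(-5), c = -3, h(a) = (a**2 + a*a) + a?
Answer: 2150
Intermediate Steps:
h(a) = a + 2*a**2 (h(a) = (a**2 + a**2) + a = 2*a**2 + a = a + 2*a**2)
p = 50 (p = (-7 - 3)*(-5) = -10*(-5) = 50)
p*(h(-1) + 7*6) = 50*(-(1 + 2*(-1)) + 7*6) = 50*(-(1 - 2) + 42) = 50*(-1*(-1) + 42) = 50*(1 + 42) = 50*43 = 2150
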